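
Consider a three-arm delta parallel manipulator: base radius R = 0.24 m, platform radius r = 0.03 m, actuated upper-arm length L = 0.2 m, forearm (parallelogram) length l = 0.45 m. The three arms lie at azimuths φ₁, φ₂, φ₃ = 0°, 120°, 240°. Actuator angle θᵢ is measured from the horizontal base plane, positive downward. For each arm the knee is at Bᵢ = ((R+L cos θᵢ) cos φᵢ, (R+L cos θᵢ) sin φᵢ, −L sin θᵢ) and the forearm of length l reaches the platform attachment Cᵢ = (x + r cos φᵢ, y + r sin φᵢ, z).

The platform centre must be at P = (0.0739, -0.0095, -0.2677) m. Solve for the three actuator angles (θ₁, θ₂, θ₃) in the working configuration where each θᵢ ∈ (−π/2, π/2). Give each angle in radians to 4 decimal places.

θ₁ = -0.1747, θ₂ = 0.6107, θ₃ = 0.5238

arm 1 (φ=0.0°): x'=0.0739, y'=-0.0095
  A=0.1361, B=-0.2677, C=(l²−L²−A²−y'²−z²)/(2L)=0.1806
  √(A²+B²)=0.3003;  θ1 = -1.1004+0.9257 ≈ -0.1747
φ2=120.0° → target in arm frame (-0.0452, -0.0592)
  e−x'=0.2552;  (l²−L²−(e−x')²−y'²−z²)/2L = 0.0555
  √(A²+B²)=0.3698;  θ2 = -0.8093+1.4201 ≈ 0.6107
rotate P by −φ3: (-0.0287, 0.0687, -0.2677)
  e−x'=0.2387;  (l²−L²−(e−x')²−y'²−z²)/2L = 0.0728
  γ=atan2(-0.2677,0.2387)=-0.8426;  ψ=arccos(0.2030)=1.3664;  θ3=γ+ψ≈0.5238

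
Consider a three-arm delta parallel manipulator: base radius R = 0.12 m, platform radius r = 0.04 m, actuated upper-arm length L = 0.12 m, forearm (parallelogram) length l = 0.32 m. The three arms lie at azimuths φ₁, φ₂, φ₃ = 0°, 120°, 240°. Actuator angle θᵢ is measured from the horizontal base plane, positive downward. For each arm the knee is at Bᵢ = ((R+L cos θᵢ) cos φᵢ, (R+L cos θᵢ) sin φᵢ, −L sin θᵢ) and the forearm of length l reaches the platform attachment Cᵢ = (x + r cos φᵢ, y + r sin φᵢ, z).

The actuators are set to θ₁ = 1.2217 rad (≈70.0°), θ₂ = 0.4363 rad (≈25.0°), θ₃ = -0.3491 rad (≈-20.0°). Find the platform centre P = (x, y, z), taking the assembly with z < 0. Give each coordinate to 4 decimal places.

arm 1 at φ=0.0°: (R−r)+L cos θ1 = 0.1210;  S1 = (0.1210, 0.0000, -0.1128)
S2 = (0.1888·cos120.0°, 0.1888·sin120.0°, -0.0507) = (-0.0944, 0.1635, -0.0507)
arm 3 at φ=240.0°: (R−r)+L cos θ3 = 0.1928;  S3 = (-0.0964, -0.1669, 0.0410)
subtract pairs → two planes through P
[-0.4309 0.3269 0.1241]·P = 0.0108;  [-0.4349 -0.3339 0.3076]·P = 0.0115
det = 0.2860;  x = -0.0258+0.4965z,  y = -0.0008+0.2747z
into |P−S₁|² = l²: 1.3220z² + 0.0793z + -0.0681 = 0;  Δ = 0.3666;  z = -0.2590 or 0.1990 → z<0 root = -0.2590
x = -0.1543, y = -0.0720

(-0.1543, -0.0720, -0.2590)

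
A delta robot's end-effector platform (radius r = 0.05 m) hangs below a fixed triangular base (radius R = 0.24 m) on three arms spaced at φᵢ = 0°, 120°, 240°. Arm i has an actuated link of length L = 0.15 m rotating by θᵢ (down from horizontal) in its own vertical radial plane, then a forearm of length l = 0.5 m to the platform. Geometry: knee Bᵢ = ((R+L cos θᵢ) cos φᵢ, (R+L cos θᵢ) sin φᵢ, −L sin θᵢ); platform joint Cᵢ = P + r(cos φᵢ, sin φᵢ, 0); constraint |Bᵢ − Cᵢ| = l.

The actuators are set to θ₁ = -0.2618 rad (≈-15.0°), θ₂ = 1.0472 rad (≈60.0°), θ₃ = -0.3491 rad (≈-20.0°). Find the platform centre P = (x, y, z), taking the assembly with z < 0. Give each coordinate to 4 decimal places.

φ1=0.0°: virtual centre (0.3349, 0.0000, 0.0388), radius l
φ2=120.0°: virtual centre (-0.1325, 0.2295, -0.1299), radius l
arm 3 at φ=240.0°: ρ3 = 0.3310;  centre 3 = (-0.1655, -0.2866, 0.0513)
eliminate P² terms by subtracting sphere 1 from 2 and 3
linear system: -0.9348x+0.4590y = -0.0266−-0.3375z; -1.0007x+-0.5732y = -0.0015−0.0250z
Cramer: x(z) = 0.0160-0.1829z;  y(z) = -0.0253+0.3628z
into |P−centre ₁|² = l²: 1.1651z² + 0.0206z + -0.1462 = 0;  Δ = 0.6815;  z = -0.3631 or 0.3454 → z<0 root = -0.3631
x = 0.0824, y = -0.1570

(0.0824, -0.1570, -0.3631)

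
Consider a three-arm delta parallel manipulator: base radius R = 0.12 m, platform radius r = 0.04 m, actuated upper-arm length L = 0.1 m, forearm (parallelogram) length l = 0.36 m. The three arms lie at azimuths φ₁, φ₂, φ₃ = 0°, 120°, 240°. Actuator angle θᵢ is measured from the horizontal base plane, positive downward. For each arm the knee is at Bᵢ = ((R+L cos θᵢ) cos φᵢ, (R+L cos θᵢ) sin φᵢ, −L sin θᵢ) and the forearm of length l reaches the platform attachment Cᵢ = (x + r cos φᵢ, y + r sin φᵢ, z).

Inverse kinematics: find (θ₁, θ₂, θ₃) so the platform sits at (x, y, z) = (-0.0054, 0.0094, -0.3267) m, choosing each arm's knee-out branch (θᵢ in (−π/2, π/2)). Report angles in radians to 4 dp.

θ₁ = 0.1744, θ₂ = 0.0873, θ₃ = 0.1746

rotate P by −φ1: (-0.0054, 0.0094, -0.3267)
  A=0.0854, B=-0.3267, C=(l²−L²−A²−y'²−z²)/(2L)=0.0274
  √(A²+B²)=0.3377;  θ1 = -1.3151+1.4895 ≈ 0.1744
arm 2 (φ=120.0°): x'=0.0108, y'=0.0000
  e−x'=0.0692;  (l²−L²−(e−x')²−y'²−z²)/2L = 0.0404
  γ=atan2(-0.3267,0.0692)=-1.3622;  ψ=arccos(0.1210)=1.4495;  θ2=γ+ψ≈0.0873
arm 3 (φ=240.0°): x'=-0.0054, y'=-0.0094
  A=0.0854, B=-0.3267, C=(l²−L²−A²−y'²−z²)/(2L)=0.0274
  θ3 = atan2(B,A) + arccos(C/0.3377) = 0.1746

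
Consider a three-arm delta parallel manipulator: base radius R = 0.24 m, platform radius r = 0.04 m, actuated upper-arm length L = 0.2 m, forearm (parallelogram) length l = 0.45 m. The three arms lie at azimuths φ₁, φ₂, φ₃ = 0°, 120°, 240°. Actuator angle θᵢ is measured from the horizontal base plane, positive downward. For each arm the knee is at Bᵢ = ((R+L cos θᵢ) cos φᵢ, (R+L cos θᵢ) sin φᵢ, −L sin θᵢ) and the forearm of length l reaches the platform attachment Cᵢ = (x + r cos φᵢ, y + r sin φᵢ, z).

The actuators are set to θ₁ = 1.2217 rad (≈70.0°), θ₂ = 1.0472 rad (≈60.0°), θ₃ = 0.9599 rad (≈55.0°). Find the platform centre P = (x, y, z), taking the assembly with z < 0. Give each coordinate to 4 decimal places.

(-0.0419, -0.0140, -0.5136)

φ1=0.0°: virtual centre (0.2684, 0.0000, -0.1879), radius l
φ2=120.0°: virtual centre (-0.1500, 0.2598, -0.1732), radius l
centre 3 = (0.3147·cos240.0°, 0.3147·sin240.0°, -0.1638) = (-0.1574, -0.2726, -0.1638)
subtract pairs → two planes through P
plane₁₂: -0.8368x+0.5196y+0.0295z = 0.0126
Cramer: x(z) = -0.0184+0.0458z;  y(z) = -0.0053+0.0170z
sphere 1 gives Az²+Bz+C=0 with A=1.0024, B=0.3495, C=-0.0849;  B²−4AC=0.4625;  roots -0.5136, 0.1649;  negative root z = -0.5136
x = -0.0419, y = -0.0140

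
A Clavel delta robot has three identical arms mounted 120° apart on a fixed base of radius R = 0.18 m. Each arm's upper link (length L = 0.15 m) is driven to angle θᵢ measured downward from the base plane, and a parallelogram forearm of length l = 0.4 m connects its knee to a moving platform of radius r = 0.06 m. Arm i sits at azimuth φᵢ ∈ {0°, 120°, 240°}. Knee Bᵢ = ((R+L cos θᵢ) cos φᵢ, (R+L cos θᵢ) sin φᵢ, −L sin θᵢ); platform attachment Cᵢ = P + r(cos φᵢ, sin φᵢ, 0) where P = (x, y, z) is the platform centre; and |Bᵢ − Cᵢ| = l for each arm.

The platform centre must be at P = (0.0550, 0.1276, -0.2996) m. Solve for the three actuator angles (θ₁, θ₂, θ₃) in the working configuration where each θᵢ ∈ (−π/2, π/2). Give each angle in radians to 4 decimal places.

rotate P by −φ1: (0.0550, 0.1276, -0.2996)
  A=0.0650, B=-0.2996, C=(l²−L²−A²−y'²−z²)/(2L)=0.0908
  √(A²+B²)=0.3066;  θ1 = -1.3572+1.2702 ≈ -0.0870
φ2=120.0° → target in arm frame (0.0830, -0.1114)
  e−x'=0.0370;  (l²−L²−(e−x')²−y'²−z²)/2L = 0.1132
  θ2 = atan2(B,A) + arccos(C/0.3019) = -0.2615
arm 3 (φ=240.0°): x'=-0.1380, y'=-0.0162
  e−x'=0.2580;  (l²−L²−(e−x')²−y'²−z²)/2L = -0.0636
  γ=atan2(-0.2996,0.2580)=-0.8599;  ψ=arccos(-0.1609)=1.7324;  θ3=γ+ψ≈0.8726

θ₁ = -0.0870, θ₂ = -0.2615, θ₃ = 0.8726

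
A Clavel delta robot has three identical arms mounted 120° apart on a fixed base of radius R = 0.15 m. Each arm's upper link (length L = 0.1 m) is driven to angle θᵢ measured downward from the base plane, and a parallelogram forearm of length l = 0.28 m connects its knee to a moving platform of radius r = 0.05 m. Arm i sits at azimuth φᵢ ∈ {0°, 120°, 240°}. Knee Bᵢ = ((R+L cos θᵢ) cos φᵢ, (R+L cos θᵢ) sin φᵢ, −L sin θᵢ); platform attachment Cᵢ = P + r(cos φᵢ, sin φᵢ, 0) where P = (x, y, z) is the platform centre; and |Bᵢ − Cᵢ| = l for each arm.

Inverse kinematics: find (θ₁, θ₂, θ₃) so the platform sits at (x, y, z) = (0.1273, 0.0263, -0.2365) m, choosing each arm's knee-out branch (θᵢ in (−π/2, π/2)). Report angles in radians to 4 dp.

θ₁ = -0.3487, θ₂ = 0.9603, θ₃ = 1.2221

φ1=0.0° → target in arm frame (0.1273, 0.0263)
  A cos θ + B sin θ = C:  -0.0273·cos θ + -0.2365·sin θ = 0.0552
  γ=atan2(-0.2365,-0.0273)=-1.6857;  ψ=arccos(0.2317)=1.3370;  θ1=γ+ψ≈-0.3487
arm 2 (φ=120.0°): x'=-0.0409, y'=-0.1234
  A cos θ + B sin θ = C:  0.1409·cos θ + -0.2365·sin θ = -0.1130
  θ2 = atan2(B,A) + arccos(C/0.2753) = 0.9603
rotate P by −φ3: (-0.0864, 0.0971, -0.2365)
  A=0.1864, B=-0.2365, C=(l²−L²−A²−y'²−z²)/(2L)=-0.1586
  √(A²+B²)=0.3011;  θ3 = -0.9032+2.1254 ≈ 1.2221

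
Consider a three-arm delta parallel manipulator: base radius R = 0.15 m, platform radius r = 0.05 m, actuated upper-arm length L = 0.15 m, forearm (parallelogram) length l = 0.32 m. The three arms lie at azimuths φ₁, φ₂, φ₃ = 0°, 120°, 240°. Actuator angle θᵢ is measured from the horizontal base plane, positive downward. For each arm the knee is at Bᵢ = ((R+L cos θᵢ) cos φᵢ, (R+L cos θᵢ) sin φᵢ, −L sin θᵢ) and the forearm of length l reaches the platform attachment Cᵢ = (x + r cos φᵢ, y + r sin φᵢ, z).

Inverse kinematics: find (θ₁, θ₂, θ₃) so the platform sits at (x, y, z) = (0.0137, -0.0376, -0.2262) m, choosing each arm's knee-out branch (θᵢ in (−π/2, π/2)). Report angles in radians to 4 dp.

arm 1 (φ=0.0°): x'=0.0137, y'=-0.0376
  A cos θ + B sin θ = C:  0.0863·cos θ + -0.2262·sin θ = 0.0662
  γ=atan2(-0.2262,0.0863)=-1.2063;  ψ=arccos(0.2736)=1.2937;  θ1=γ+ψ≈0.0873
rotate P by −φ2: (-0.0394, 0.0069, -0.2262)
  e−x'=0.1394;  (l²−L²−(e−x')²−y'²−z²)/2L = 0.0308
  √(A²+B²)=0.2657;  θ2 = -1.0185+1.4545 ≈ 0.4360
φ3=240.0° → target in arm frame (0.0257, 0.0307)
  e−x'=0.0743;  (l²−L²−(e−x')²−y'²−z²)/2L = 0.0742
  γ=atan2(-0.2262,0.0743)=-1.2535;  ψ=arccos(0.3119)=1.2537;  θ3=γ+ψ≈0.0002

θ₁ = 0.0873, θ₂ = 0.4360, θ₃ = 0.0002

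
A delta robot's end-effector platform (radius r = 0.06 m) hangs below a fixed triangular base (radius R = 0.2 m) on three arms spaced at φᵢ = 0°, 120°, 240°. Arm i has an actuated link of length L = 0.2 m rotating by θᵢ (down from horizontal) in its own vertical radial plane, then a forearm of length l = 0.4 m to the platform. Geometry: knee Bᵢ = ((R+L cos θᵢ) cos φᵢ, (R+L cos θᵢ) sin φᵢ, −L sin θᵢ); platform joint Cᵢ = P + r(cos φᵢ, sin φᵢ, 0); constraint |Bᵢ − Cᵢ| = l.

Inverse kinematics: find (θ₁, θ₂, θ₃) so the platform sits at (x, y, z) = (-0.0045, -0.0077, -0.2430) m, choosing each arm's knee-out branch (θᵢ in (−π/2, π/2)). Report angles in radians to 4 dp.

θ₁ = 0.1748, θ₂ = 0.1743, θ₃ = 0.0872

arm 1 (φ=0.0°): x'=-0.0045, y'=-0.0077
  A=0.1445, B=-0.2430, C=(l²−L²−A²−y'²−z²)/(2L)=0.1000
  θ1 = atan2(B,A) + arccos(C/0.2827) = 0.1748
rotate P by −φ2: (-0.0044, 0.0077, -0.2430)
  A=0.1444, B=-0.2430, C=(l²−L²−A²−y'²−z²)/(2L)=0.1001
  γ=atan2(-0.2430,0.1444)=-1.0346;  ψ=arccos(0.3541)=1.2089;  θ2=γ+ψ≈0.1743
arm 3 (φ=240.0°): x'=0.0089, y'=0.0000
  A cos θ + B sin θ = C:  0.1311·cos θ + -0.2430·sin θ = 0.1094
  θ3 = atan2(B,A) + arccos(C/0.2761) = 0.0872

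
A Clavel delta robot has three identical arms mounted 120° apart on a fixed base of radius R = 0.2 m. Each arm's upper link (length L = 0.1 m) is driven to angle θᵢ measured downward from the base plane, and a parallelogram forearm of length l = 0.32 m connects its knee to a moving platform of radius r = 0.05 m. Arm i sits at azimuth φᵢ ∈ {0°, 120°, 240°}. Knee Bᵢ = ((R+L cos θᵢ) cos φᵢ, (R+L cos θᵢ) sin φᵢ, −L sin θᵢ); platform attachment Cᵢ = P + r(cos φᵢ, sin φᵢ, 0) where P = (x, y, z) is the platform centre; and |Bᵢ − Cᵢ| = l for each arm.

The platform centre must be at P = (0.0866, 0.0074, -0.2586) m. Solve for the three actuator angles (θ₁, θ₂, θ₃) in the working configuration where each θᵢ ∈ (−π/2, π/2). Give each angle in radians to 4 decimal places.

rotate P by −φ1: (0.0866, 0.0074, -0.2586)
  e−x'=0.0634;  (l²−L²−(e−x')²−y'²−z²)/2L = 0.1073
  θ1 = atan2(B,A) + arccos(C/0.2663) = -0.1742
arm 2 (φ=120.0°): x'=-0.0369, y'=-0.0787
  A=0.1869, B=-0.2586, C=(l²−L²−A²−y'²−z²)/(2L)=-0.0780
  γ=atan2(-0.2586,0.1869)=-0.9450;  ψ=arccos(-0.2444)=1.8177;  θ2=γ+ψ≈0.8727
φ3=240.0° → target in arm frame (-0.0497, 0.0713)
  A cos θ + B sin θ = C:  0.1997·cos θ + -0.2586·sin θ = -0.0972
  γ=atan2(-0.2586,0.1997)=-0.9132;  ψ=arccos(-0.2975)=1.8729;  θ3=γ+ψ≈0.9597

θ₁ = -0.1742, θ₂ = 0.8727, θ₃ = 0.9597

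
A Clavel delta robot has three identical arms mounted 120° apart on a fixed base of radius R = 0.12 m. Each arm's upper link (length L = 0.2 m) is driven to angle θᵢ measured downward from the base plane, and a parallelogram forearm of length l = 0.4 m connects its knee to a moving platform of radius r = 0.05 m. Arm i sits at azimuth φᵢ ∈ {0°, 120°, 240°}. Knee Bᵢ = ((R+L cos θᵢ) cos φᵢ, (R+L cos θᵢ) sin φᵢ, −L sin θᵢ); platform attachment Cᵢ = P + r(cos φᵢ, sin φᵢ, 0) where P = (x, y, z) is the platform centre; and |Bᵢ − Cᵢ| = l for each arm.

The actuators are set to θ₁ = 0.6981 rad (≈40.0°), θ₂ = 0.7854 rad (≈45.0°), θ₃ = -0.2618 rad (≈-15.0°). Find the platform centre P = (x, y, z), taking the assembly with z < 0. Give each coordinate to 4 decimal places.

(-0.0752, -0.1634, -0.3389)

φ1=0.0°: virtual centre (0.2232, 0.0000, -0.1286), radius l
φ2=120.0°: virtual centre (-0.1057, 0.1831, -0.1414), radius l
φ3=240.0°: virtual centre (-0.1316, -0.2279, 0.0518), radius l
subtract pairs → two planes through P
[-0.6578 0.3662 -0.0257]·P = -0.0017;  [-0.7096 -0.4559 0.3606]·P = 0.0056
Cramer: x(z) = -0.0023+0.2150z;  y(z) = -0.0087+0.4565z
quadratic in z: (1.2546)z²+(0.1522)z+(-0.0925)=0, √Δ=0.6982 → z ∈ {-0.3389, 0.2176}; z = -0.3389 (taking z<0)
x = -0.0752, y = -0.1634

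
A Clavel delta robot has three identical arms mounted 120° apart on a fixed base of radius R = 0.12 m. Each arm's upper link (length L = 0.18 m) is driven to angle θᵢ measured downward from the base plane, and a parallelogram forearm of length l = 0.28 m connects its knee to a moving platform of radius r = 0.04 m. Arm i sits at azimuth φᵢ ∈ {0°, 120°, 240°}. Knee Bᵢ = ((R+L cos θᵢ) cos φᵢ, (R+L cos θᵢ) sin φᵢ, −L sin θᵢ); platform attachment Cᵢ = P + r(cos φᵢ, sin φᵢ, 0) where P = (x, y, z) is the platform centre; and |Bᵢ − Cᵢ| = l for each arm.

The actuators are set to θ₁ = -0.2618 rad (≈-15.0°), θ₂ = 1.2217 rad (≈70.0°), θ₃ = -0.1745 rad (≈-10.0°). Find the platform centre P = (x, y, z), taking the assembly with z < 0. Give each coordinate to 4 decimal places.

O1 = (0.2539·cos0.0°, 0.2539·sin0.0°, 0.0466) = (0.2539, 0.0000, 0.0466)
O2 = (0.1416·cos120.0°, 0.1416·sin120.0°, -0.1691) = (-0.0708, 0.1226, -0.1691)
arm 3 at φ=240.0°: (R−r)+L cos θ3 = 0.2573;  O3 = (-0.1286, -0.2228, 0.0313)
subtract pairs → two planes through P
[-0.6493 0.2452 -0.4315]·P = -0.0180;  [-0.7650 -0.4456 -0.0307]·P = 0.0005
Cramer: x(z) = 0.0165-0.4189z;  y(z) = -0.0296+0.6503z
into |P−O₁|² = l²: 1.5984z² + 0.0672z + -0.0190 = 0;  Δ = 0.1261;  z = -0.1321 or 0.0901 → z<0 root = -0.1321
x = 0.0719, y = -0.1155

(0.0719, -0.1155, -0.1321)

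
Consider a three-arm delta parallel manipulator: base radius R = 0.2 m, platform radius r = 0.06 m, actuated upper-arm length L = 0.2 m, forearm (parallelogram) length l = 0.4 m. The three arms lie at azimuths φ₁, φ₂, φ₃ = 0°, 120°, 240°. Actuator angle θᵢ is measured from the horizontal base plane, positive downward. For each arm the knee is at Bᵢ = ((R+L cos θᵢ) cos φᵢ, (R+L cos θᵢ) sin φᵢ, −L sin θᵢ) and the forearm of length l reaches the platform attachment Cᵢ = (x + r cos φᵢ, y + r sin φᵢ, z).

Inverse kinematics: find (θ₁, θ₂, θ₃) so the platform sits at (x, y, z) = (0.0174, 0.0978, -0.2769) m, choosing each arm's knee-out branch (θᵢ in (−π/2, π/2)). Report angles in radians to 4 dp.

φ1=0.0° → target in arm frame (0.0174, 0.0978)
  e−x'=0.1226;  (l²−L²−(e−x')²−y'²−z²)/2L = 0.0468
  √(A²+B²)=0.3028;  θ1 = -1.1540+1.4155 ≈ 0.2616
rotate P by −φ2: (0.0760, -0.0640, -0.2769)
  A cos θ + B sin θ = C:  0.0640·cos θ + -0.2769·sin θ = 0.0878
  √(A²+B²)=0.2842;  θ2 = -1.3436+1.2566 ≈ -0.0871
arm 3 (φ=240.0°): x'=-0.0934, y'=-0.0338
  e−x'=0.2334;  (l²−L²−(e−x')²−y'²−z²)/2L = -0.0307
  θ3 = atan2(B,A) + arccos(C/0.3621) = 0.7853

θ₁ = 0.2616, θ₂ = -0.0871, θ₃ = 0.7853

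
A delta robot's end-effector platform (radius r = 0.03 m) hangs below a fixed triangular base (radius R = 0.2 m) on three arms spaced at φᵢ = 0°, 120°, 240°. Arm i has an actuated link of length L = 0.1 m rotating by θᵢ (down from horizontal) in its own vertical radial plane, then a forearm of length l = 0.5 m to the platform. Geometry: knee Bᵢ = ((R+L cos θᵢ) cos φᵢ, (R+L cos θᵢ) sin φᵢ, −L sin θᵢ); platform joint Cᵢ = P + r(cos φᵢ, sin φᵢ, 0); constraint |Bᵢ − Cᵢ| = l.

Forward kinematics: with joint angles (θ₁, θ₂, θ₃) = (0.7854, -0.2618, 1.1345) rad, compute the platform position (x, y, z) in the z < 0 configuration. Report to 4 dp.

(-0.0384, 0.1485, -0.4581)

φ1=0.0°: virtual centre (0.2407, 0.0000, -0.0707), radius l
arm 2 at φ=120.0°: (R−r)+L cos θ2 = 0.2666;  centre 2 = (-0.1333, 0.2309, 0.0259)
arm 3 at φ=240.0°: (R−r)+L cos θ3 = 0.2123;  centre 3 = (-0.1061, -0.1838, -0.0906)
subtract pairs → two planes through P
linear system: -0.7480x+0.4618y = 0.0088−0.1932z; -0.6937x+-0.3676y = -0.0097−-0.0398z
Cramer: x(z) = 0.0021+0.0884z;  y(z) = 0.0224-0.2752z
sphere 1 gives Az²+Bz+C=0 with A=1.0835, B=0.0869, C=-0.1875;  B²−4AC=0.8204;  roots -0.4581, 0.3779;  negative root z = -0.4581
x = -0.0384, y = 0.1485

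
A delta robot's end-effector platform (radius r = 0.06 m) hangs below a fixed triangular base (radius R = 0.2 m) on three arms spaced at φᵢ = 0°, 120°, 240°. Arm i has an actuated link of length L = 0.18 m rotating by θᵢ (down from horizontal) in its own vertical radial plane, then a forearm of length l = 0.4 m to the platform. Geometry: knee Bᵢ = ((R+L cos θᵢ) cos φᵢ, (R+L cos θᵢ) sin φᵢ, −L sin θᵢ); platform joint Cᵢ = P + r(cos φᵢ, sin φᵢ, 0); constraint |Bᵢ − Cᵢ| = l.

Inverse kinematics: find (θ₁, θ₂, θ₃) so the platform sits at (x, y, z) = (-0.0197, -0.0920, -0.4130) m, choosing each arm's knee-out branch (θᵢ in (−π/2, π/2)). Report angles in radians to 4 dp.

arm 1 (φ=0.0°): x'=-0.0197, y'=-0.0920
  e−x'=0.1597;  (l²−L²−(e−x')²−y'²−z²)/2L = -0.2137
  √(A²+B²)=0.4428;  θ1 = -1.2018+2.0745 ≈ 0.8726
rotate P by −φ2: (-0.0698, 0.0631, -0.4130)
  A cos θ + B sin θ = C:  0.2098·cos θ + -0.4130·sin θ = -0.2527
  γ=atan2(-0.4130,0.2098)=-1.1007;  ψ=arccos(-0.5455)=2.1478;  θ2=γ+ψ≈1.0471
arm 3 (φ=240.0°): x'=0.0895, y'=0.0289
  e−x'=0.0505;  (l²−L²−(e−x')²−y'²−z²)/2L = -0.1288
  √(A²+B²)=0.4161;  θ3 = -1.4492+1.8854 ≈ 0.4362

θ₁ = 0.8726, θ₂ = 1.0471, θ₃ = 0.4362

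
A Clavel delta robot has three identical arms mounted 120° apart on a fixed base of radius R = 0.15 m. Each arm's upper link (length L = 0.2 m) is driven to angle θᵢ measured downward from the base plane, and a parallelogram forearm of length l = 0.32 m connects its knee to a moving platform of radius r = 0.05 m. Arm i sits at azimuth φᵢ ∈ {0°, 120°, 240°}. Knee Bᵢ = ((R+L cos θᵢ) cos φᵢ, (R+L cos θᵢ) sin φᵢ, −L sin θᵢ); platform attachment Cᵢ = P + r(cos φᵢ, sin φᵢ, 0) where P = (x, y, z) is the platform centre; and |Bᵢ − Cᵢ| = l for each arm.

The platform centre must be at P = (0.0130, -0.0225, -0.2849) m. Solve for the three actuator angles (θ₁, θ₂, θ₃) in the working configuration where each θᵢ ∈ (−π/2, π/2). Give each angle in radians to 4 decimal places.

θ₁ = 0.5236, θ₂ = 0.6981, θ₃ = 0.5237

φ1=0.0° → target in arm frame (0.0130, -0.0225)
  e−x'=0.0870;  (l²−L²−(e−x')²−y'²−z²)/2L = -0.0671
  √(A²+B²)=0.2979;  θ1 = -1.2744+1.7980 ≈ 0.5236
arm 2 (φ=120.0°): x'=-0.0260, y'=0.0000
  e−x'=0.1260;  (l²−L²−(e−x')²−y'²−z²)/2L = -0.0866
  γ=atan2(-0.2849,0.1260)=-1.1544;  ψ=arccos(-0.2780)=1.8525;  θ2=γ+ψ≈0.6981
rotate P by −φ3: (0.0130, 0.0225, -0.2849)
  A=0.0870, B=-0.2849, C=(l²−L²−A²−y'²−z²)/(2L)=-0.0671
  γ=atan2(-0.2849,0.0870)=-1.2744;  ψ=arccos(-0.2253)=1.7980;  θ3=γ+ψ≈0.5237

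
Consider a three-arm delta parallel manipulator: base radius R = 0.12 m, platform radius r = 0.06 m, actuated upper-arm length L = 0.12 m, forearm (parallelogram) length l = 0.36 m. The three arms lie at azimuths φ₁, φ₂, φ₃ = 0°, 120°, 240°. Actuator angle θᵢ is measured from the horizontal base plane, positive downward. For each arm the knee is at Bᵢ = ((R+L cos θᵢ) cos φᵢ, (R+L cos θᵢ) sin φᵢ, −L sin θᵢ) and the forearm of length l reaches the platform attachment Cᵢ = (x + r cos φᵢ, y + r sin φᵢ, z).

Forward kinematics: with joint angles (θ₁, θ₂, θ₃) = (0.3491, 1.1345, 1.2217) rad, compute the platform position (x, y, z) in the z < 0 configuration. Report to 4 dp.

(0.1414, 0.0156, -0.3993)

S1 = (0.1728·cos0.0°, 0.1728·sin0.0°, -0.0410) = (0.1728, 0.0000, -0.0410)
arm 2 at φ=120.0°: (R−r)+L cos θ2 = 0.1107;  S2 = (-0.0554, 0.0959, -0.1088)
S3 = (0.1010·cos240.0°, 0.1010·sin240.0°, -0.1128) = (-0.0505, -0.0875, -0.1128)
subtract pairs → two planes through P
linear system: -0.4562x+0.1918y = -0.0074−-0.1354z; -0.4466x+-0.1750y = -0.0086−-0.1434z
det = 0.1655;  x = 0.0178+-0.3094z,  y = 0.0036+-0.0300z
sphere 1 gives Az²+Bz+C=0 with A=1.0966, B=0.1777, C=-0.1039;  B²−4AC=0.4874;  roots -0.3993, 0.2373;  negative root z = -0.3993
x = 0.1414, y = 0.0156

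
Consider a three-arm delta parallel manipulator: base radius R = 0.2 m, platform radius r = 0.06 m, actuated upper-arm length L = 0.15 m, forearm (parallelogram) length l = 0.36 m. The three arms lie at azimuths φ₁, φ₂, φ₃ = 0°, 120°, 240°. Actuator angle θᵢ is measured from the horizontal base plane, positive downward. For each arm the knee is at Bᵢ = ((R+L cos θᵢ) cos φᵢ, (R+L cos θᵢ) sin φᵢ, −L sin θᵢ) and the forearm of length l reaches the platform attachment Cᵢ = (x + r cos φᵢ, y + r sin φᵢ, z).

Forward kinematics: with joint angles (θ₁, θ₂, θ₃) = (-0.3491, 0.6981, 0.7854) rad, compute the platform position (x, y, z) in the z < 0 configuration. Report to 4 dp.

(0.1103, 0.0099, -0.2655)

φ1=0.0°: virtual centre (0.2810, 0.0000, 0.0513), radius l
φ2=120.0°: virtual centre (-0.1275, 0.2208, -0.0964), radius l
arm 3 at φ=240.0°: e+L cos θ3 = 0.2461;  O3 = (-0.1230, -0.2131, -0.1061)
eliminate P² terms by subtracting sphere 1 from 2 and 3
linear system: -0.8168x+0.4415y = -0.0073−-0.2954z; -0.8080x+-0.4262y = -0.0098−-0.3147z
det = 0.7049;  x = 0.0105+-0.3758z,  y = 0.0030+-0.0261z
quadratic in z: (1.1419)z²+(0.1005)z+(-0.0538)=0, √Δ=0.5059 → z ∈ {-0.2655, 0.1775}; z = -0.2655 (taking z<0)
x = 0.1103, y = 0.0099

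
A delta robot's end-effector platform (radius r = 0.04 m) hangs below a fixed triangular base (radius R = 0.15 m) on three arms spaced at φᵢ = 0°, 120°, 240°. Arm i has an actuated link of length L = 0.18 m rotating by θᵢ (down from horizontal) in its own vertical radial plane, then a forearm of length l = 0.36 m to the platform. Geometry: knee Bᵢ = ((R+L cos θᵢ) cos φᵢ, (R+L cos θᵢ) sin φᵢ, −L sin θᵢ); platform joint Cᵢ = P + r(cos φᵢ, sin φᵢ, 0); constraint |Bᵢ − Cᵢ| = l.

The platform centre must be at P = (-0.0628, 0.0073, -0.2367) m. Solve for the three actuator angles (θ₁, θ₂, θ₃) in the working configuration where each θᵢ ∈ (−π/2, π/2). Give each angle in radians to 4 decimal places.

θ₁ = 0.5237, θ₂ = -0.0876, θ₃ = -0.0002

arm 1 (φ=0.0°): x'=-0.0628, y'=0.0073
  e−x'=0.1728;  (l²−L²−(e−x')²−y'²−z²)/2L = 0.0313
  θ1 = atan2(B,A) + arccos(C/0.2931) = 0.5237
rotate P by −φ2: (0.0377, 0.0507, -0.2367)
  e−x'=0.0723;  (l²−L²−(e−x')²−y'²−z²)/2L = 0.0927
  θ2 = atan2(B,A) + arccos(C/0.2475) = -0.0876
rotate P by −φ3: (0.0251, -0.0580, -0.2367)
  A=0.0849, B=-0.2367, C=(l²−L²−A²−y'²−z²)/(2L)=0.0850
  √(A²+B²)=0.2515;  θ3 = -1.2263+1.2261 ≈ -0.0002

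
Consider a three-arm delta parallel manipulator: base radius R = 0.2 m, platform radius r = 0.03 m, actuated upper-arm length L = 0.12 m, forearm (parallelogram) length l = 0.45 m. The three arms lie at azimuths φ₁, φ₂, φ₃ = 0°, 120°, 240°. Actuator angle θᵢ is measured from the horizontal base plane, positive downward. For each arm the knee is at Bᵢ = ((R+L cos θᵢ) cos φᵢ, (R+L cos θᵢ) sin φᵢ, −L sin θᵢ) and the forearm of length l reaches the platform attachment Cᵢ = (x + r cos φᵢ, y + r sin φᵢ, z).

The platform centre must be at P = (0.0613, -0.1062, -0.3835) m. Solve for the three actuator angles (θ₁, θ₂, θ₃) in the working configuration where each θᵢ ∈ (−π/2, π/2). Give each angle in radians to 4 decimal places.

φ1=0.0° → target in arm frame (0.0613, -0.1062)
  A=0.1087, B=-0.3835, C=(l²−L²−A²−y'²−z²)/(2L)=0.0747
  γ=atan2(-0.3835,0.1087)=-1.2946;  ψ=arccos(0.1875)=1.3822;  θ1=γ+ψ≈0.0876
arm 2 (φ=120.0°): x'=-0.1226, y'=0.0000
  A=0.2926, B=-0.3835, C=(l²−L²−A²−y'²−z²)/(2L)=-0.1858
  θ2 = atan2(B,A) + arccos(C/0.4824) = 1.0472
φ3=240.0° → target in arm frame (0.0613, 0.1062)
  e−x'=0.1087;  (l²−L²−(e−x')²−y'²−z²)/2L = 0.0748
  √(A²+B²)=0.3986;  θ3 = -1.2947+1.3821 ≈ 0.0875

θ₁ = 0.0876, θ₂ = 1.0472, θ₃ = 0.0875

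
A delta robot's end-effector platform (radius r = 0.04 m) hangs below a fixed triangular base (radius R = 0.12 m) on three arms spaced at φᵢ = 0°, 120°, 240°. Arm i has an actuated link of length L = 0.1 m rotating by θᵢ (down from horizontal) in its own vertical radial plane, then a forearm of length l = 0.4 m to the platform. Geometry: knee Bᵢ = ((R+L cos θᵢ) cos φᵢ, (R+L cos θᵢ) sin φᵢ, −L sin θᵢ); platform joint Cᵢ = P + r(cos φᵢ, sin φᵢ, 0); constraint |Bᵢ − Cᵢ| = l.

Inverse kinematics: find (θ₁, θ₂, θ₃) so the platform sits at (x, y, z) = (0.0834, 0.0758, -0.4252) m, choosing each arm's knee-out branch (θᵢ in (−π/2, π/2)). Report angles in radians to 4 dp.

rotate P by −φ1: (0.0834, 0.0758, -0.4252)
  e−x'=-0.0034;  (l²−L²−(e−x')²−y'²−z²)/2L = -0.1828
  √(A²+B²)=0.4252;  θ1 = -1.5788+2.0151 ≈ 0.4363
arm 2 (φ=120.0°): x'=0.0239, y'=-0.1101
  e−x'=0.0561;  (l²−L²−(e−x')²−y'²−z²)/2L = -0.2303
  γ=atan2(-0.4252,0.0561)=-1.4397;  ψ=arccos(-0.5370)=2.1377;  θ2=γ+ψ≈0.6980
rotate P by −φ3: (-0.1073, 0.0343, -0.4252)
  e−x'=0.1873;  (l²−L²−(e−x')²−y'²−z²)/2L = -0.3354
  γ=atan2(-0.4252,0.1873)=-1.1558;  ψ=arccos(-0.7218)=2.3771;  θ3=γ+ψ≈1.2213

θ₁ = 0.4363, θ₂ = 0.6980, θ₃ = 1.2213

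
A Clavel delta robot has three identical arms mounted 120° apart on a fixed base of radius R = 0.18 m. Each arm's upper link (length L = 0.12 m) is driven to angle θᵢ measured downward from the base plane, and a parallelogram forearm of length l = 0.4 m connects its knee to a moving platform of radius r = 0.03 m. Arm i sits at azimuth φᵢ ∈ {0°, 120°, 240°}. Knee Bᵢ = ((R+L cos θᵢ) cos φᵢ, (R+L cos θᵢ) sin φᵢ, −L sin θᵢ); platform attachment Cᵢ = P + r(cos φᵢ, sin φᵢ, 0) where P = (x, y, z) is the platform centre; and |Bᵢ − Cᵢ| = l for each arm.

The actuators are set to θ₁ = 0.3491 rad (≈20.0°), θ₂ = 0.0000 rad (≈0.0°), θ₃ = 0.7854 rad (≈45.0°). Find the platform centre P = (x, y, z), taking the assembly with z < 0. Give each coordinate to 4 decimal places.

(0.0083, 0.0783, -0.3395)

S1 = (0.2628·cos0.0°, 0.2628·sin0.0°, -0.0410) = (0.2628, 0.0000, -0.0410)
S2 = (0.2700·cos120.0°, 0.2700·sin120.0°, 0.0000) = (-0.1350, 0.2338, 0.0000)
φ3=240.0°: virtual centre (-0.1174, -0.2034, -0.0849), radius l
eliminate P² terms by subtracting sphere 1 from 2 and 3
[-0.7955 0.4677 0.0821]·P = 0.0022;  [-0.7604 -0.4068 -0.0876]·P = -0.0084
det = 0.6792;  x = 0.0045+-0.0112z,  y = 0.0122+-0.1945z
into |P−S₁|² = l²: 1.0380z² + 0.0831z + -0.0914 = 0;  Δ = 0.3866;  z = -0.3395 or 0.2595 → z<0 root = -0.3395
x = 0.0083, y = 0.0783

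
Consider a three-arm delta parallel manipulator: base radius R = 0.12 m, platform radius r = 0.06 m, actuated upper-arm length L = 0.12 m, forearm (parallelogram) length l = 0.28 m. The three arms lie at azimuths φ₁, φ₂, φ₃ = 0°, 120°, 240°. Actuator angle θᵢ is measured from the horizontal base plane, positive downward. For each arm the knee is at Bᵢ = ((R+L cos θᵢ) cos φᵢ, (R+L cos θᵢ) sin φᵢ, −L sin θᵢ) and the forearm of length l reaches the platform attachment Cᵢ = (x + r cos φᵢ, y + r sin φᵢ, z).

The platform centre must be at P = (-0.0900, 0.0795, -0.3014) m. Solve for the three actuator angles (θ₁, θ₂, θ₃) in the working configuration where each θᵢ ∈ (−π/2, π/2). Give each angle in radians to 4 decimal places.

θ₁ = 1.2218, θ₂ = 0.2617, θ₃ = 0.9601

arm 1 (φ=0.0°): x'=-0.0900, y'=0.0795
  e−x'=0.1500;  (l²−L²−(e−x')²−y'²−z²)/2L = -0.2319
  θ1 = atan2(B,A) + arccos(C/0.3367) = 1.2218
arm 2 (φ=120.0°): x'=0.1138, y'=0.0382
  A=-0.0538, B=-0.3014, C=(l²−L²−A²−y'²−z²)/(2L)=-0.1300
  θ2 = atan2(B,A) + arccos(C/0.3062) = 0.2617
arm 3 (φ=240.0°): x'=-0.0238, y'=-0.1177
  A=0.0838, B=-0.3014, C=(l²−L²−A²−y'²−z²)/(2L)=-0.1989
  √(A²+B²)=0.3128;  θ3 = -1.2995+2.2596 ≈ 0.9601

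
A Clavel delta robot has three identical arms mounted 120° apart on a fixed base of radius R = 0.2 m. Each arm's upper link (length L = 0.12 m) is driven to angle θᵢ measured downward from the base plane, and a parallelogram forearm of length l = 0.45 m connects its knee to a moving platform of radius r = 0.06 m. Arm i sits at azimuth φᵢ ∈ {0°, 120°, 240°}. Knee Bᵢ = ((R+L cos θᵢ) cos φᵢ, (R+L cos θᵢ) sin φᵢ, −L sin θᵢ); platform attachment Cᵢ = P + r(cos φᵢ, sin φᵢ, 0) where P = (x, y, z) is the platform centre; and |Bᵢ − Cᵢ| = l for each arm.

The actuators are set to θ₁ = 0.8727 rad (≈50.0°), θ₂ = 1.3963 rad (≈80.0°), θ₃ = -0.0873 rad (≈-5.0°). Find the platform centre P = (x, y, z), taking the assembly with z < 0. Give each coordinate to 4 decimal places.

arm 1 at φ=0.0°: e+L cos θ1 = 0.2171;  S1 = (0.2171, 0.0000, -0.0919)
φ2=120.0°: virtual centre (-0.0804, 0.1393, -0.1182), radius l
φ3=240.0°: virtual centre (-0.1298, -0.2248, 0.0105), radius l
|S₂|²−|S₁|² = -0.0158;  |S₃|²−|S₁|² = 0.0119
plane₁₂: -0.5951x+0.2786y+-0.0525z = -0.0158
Cramer: x(z) = 0.0082+0.0726z;  y(z) = -0.0391+0.3435z
sphere 1 gives Az²+Bz+C=0 with A=1.1233, B=0.1267, C=-0.1489;  B²−4AC=0.6849;  roots -0.4248, 0.3120;  negative root z = -0.4248
x = -0.0226, y = -0.1850

(-0.0226, -0.1850, -0.4248)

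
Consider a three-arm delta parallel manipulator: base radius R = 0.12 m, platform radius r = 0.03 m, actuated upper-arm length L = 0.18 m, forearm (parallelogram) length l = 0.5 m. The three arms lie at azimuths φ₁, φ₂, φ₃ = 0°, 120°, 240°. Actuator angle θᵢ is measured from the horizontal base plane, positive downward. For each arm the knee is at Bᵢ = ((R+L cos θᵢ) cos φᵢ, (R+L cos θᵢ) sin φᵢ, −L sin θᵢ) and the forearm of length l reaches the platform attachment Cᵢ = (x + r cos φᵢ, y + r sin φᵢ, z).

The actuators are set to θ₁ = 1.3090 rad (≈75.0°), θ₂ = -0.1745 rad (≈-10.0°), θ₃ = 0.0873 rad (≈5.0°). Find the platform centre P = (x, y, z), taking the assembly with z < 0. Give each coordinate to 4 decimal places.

φ1=0.0°: virtual centre (0.1366, 0.0000, -0.1739), radius l
arm 2 at φ=120.0°: e+L cos θ2 = 0.2673;  O2 = (-0.1336, 0.2315, 0.0313)
arm 3 at φ=240.0°: e+L cos θ3 = 0.2693;  O3 = (-0.1347, -0.2332, -0.0157)
|O₂|²−|O₁|² = 0.0235;  |O₃|²−|O₁|² = 0.0239
linear system: -0.5404x+0.4629y = 0.0235−0.4102z; -0.5425x+-0.4665y = 0.0239−0.3163z
det = 0.5032;  x = -0.0438+0.6713z,  y = -0.0003+-0.1025z
sphere 1 gives Az²+Bz+C=0 with A=1.4611, B=0.1056, C=-0.1872;  B²−4AC=1.1055;  roots -0.3959, 0.3236;  negative root z = -0.3959
x = -0.3096, y = 0.0403

(-0.3096, 0.0403, -0.3959)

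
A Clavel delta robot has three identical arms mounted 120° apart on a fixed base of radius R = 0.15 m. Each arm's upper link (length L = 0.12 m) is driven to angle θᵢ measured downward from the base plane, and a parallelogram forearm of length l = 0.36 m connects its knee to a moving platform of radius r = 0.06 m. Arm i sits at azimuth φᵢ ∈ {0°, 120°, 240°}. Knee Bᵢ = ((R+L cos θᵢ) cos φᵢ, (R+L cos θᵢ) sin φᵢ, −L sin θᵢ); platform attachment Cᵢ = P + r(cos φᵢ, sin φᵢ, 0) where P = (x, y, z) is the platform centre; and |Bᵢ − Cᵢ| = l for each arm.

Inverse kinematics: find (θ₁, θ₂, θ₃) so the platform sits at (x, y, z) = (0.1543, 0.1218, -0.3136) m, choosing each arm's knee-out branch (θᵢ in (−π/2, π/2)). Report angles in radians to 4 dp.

φ1=0.0° → target in arm frame (0.1543, 0.1218)
  e−x'=-0.0643;  (l²−L²−(e−x')²−y'²−z²)/2L = -0.0088
  θ1 = atan2(B,A) + arccos(C/0.3201) = -0.1747
arm 2 (φ=120.0°): x'=0.0283, y'=-0.1945
  A cos θ + B sin θ = C:  0.0617·cos θ + -0.3136·sin θ = -0.1033
  γ=atan2(-0.3136,0.0617)=-1.3766;  ψ=arccos(-0.3232)=1.8999;  θ2=γ+ψ≈0.5232
arm 3 (φ=240.0°): x'=-0.1826, y'=0.0727
  A=0.2726, B=-0.3136, C=(l²−L²−A²−y'²−z²)/(2L)=-0.2615
  √(A²+B²)=0.4155;  θ3 = -0.8552+2.2515 ≈ 1.3963

θ₁ = -0.1747, θ₂ = 0.5232, θ₃ = 1.3963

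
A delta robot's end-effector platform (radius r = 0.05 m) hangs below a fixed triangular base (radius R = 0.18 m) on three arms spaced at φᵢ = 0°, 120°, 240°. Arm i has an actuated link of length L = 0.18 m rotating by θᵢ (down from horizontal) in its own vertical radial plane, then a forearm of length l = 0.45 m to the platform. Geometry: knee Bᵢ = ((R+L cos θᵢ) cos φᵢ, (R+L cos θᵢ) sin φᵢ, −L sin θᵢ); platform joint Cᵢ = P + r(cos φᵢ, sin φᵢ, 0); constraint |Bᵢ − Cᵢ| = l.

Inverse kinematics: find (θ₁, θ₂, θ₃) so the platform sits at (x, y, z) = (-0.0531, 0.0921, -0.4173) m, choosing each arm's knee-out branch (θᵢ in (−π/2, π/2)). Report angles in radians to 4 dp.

θ₁ = 0.6980, θ₂ = 0.0873, θ₃ = 0.6984

rotate P by −φ1: (-0.0531, 0.0921, -0.4173)
  A cos θ + B sin θ = C:  0.1831·cos θ + -0.4173·sin θ = -0.1279
  θ1 = atan2(B,A) + arccos(C/0.4557) = 0.6980
arm 2 (φ=120.0°): x'=0.1063, y'=-0.0001
  A=0.0237, B=-0.4173, C=(l²−L²−A²−y'²−z²)/(2L)=-0.0128
  √(A²+B²)=0.4180;  θ2 = -1.5141+1.6014 ≈ 0.0873
arm 3 (φ=240.0°): x'=-0.0532, y'=-0.0920
  A=0.1832, B=-0.4173, C=(l²−L²−A²−y'²−z²)/(2L)=-0.1280
  γ=atan2(-0.4173,0.1832)=-1.1571;  ψ=arccos(-0.2808)=1.8555;  θ3=γ+ψ≈0.6984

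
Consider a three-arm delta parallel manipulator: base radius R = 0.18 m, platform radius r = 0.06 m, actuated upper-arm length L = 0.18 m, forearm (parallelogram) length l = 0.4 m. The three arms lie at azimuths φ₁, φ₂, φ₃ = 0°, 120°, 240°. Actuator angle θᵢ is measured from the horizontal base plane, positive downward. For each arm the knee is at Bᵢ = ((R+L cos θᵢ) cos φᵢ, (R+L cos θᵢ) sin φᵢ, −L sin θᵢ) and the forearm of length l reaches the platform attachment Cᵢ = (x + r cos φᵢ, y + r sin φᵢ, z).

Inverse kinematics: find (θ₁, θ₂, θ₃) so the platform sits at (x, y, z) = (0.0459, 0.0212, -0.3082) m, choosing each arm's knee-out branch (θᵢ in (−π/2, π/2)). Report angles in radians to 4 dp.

θ₁ = 0.0000, θ₂ = 0.2622, θ₃ = 0.4363

φ1=0.0° → target in arm frame (0.0459, 0.0212)
  A=0.0741, B=-0.3082, C=(l²−L²−A²−y'²−z²)/(2L)=0.0741
  θ1 = atan2(B,A) + arccos(C/0.3170) = 0.0000
rotate P by −φ2: (-0.0046, -0.0504, -0.3082)
  e−x'=0.1246;  (l²−L²−(e−x')²−y'²−z²)/2L = 0.0404
  √(A²+B²)=0.3324;  θ2 = -1.1866+1.4489 ≈ 0.2622
rotate P by −φ3: (-0.0413, 0.0292, -0.3082)
  A cos θ + B sin θ = C:  0.1613·cos θ + -0.3082·sin θ = 0.0160
  √(A²+B²)=0.3479;  θ3 = -1.0886+1.5249 ≈ 0.4363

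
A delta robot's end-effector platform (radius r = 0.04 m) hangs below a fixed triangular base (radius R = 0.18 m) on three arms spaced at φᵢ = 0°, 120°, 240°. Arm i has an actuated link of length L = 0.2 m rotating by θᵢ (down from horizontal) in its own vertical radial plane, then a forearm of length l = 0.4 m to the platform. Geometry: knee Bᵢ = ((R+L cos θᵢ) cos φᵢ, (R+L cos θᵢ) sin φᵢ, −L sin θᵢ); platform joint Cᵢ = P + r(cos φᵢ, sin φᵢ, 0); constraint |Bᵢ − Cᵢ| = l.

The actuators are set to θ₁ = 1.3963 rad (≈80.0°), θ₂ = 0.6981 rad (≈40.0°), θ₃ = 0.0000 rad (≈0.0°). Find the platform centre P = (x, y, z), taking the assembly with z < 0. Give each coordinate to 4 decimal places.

O1 = (0.1747·cos0.0°, 0.1747·sin0.0°, -0.1970) = (0.1747, 0.0000, -0.1970)
O2 = (0.2932·cos120.0°, 0.2932·sin120.0°, -0.1286) = (-0.1466, 0.2539, -0.1286)
O3 = (0.3400·cos240.0°, 0.3400·sin240.0°, 0.0000) = (-0.1700, -0.2944, 0.0000)
subtract pairs → two planes through P
linear system: -0.6427x+0.5079y = 0.0332−0.1368z; -0.6894x+-0.5889y = 0.0463−0.3939z
det = 0.7286;  x = -0.0591+0.3852z,  y = -0.0094+0.2180z
sphere 1 gives Az²+Bz+C=0 with A=1.1959, B=0.2097, C=-0.0665;  B²−4AC=0.3619;  roots -0.3392, 0.1638;  negative root z = -0.3392
x = -0.1897, y = -0.0834

(-0.1897, -0.0834, -0.3392)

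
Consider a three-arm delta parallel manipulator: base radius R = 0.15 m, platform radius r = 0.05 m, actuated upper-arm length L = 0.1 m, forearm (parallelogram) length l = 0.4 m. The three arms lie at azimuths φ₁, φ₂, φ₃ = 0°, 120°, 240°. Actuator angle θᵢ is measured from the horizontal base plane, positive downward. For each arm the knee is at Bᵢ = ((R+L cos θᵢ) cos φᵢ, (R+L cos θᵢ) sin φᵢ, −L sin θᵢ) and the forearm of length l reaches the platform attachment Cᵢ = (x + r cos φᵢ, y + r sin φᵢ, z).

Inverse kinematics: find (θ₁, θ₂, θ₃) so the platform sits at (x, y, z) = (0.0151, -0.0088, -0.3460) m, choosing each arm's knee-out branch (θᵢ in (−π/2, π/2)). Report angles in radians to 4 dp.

arm 1 (φ=0.0°): x'=0.0151, y'=-0.0088
  A cos θ + B sin θ = C:  0.0849·cos θ + -0.3460·sin θ = 0.1150
  γ=atan2(-0.3460,0.0849)=-1.3302;  ψ=arccos(0.3228)=1.2421;  θ1=γ+ψ≈-0.0880
arm 2 (φ=120.0°): x'=-0.0152, y'=-0.0087
  A=0.1152, B=-0.3460, C=(l²−L²−A²−y'²−z²)/(2L)=0.0847
  θ2 = atan2(B,A) + arccos(C/0.3647) = 0.0869
φ3=240.0° → target in arm frame (0.0001, 0.0175)
  e−x'=0.0999;  (l²−L²−(e−x')²−y'²−z²)/2L = 0.1000
  θ3 = atan2(B,A) + arccos(C/0.3601) = -0.0001

θ₁ = -0.0880, θ₂ = 0.0869, θ₃ = -0.0001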